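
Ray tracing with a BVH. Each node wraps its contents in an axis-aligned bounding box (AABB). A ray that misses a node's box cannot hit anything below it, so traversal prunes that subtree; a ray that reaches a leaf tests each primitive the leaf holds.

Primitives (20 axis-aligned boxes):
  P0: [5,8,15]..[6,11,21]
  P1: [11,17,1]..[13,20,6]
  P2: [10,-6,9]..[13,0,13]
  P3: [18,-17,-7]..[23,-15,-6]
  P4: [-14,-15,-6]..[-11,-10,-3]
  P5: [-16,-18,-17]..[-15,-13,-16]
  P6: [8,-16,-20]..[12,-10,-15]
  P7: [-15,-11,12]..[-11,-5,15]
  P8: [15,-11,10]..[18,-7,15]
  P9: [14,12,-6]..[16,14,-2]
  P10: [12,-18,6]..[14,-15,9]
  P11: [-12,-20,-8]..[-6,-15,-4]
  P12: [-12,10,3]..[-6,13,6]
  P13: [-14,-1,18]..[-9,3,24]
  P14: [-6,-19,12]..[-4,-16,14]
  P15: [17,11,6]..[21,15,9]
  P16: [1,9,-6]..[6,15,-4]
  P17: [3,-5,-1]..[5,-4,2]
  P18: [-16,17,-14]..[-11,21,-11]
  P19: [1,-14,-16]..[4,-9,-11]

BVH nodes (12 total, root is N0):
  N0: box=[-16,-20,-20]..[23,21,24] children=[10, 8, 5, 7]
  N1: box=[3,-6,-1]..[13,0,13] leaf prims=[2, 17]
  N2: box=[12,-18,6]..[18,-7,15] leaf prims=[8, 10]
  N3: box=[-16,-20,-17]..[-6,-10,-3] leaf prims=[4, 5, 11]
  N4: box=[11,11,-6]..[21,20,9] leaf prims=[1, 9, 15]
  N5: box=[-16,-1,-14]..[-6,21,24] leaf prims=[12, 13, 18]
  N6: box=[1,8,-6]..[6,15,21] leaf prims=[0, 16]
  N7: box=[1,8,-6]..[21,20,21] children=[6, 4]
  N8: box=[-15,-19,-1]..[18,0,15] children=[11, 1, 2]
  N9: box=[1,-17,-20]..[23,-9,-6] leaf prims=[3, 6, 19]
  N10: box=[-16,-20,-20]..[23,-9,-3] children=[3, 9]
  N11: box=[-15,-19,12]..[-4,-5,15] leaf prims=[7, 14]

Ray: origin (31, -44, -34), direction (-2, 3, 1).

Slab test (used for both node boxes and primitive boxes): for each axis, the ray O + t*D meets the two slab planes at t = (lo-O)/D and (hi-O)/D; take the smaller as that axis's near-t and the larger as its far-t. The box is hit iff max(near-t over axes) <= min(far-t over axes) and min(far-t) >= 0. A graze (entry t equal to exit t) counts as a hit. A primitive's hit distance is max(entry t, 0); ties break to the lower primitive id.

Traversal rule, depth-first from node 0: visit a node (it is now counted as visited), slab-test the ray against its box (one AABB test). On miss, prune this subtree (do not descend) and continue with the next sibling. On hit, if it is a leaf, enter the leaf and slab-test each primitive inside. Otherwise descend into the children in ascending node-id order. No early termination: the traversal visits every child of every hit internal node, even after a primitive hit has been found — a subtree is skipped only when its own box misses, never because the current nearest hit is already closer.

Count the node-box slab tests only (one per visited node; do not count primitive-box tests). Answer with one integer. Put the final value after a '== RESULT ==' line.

Traverse from the root:
N0 x:[4,47/2] y:[8,65/3] z:[14,58] -> hit [14,65/3], descend [5, 7, 8, 10]
  N5 x:[37/2,47/2] y:[43/3,65/3] z:[20,58] -> hit [20,65/3] leaf, test {P12(miss), P13(miss), P18@t=21}
  N7 x:[5,15] y:[52/3,64/3] z:[28,55] -> miss, prune
  N8 x:[13/2,23] y:[25/3,44/3] z:[33,49] -> miss, prune
  N10 x:[4,47/2] y:[8,35/3] z:[14,31] -> miss, prune

Visited [0, 5, 7, 8, 10]. Tests: 5 box, 1 leaf. Nearest: P18.

== RESULT ==
5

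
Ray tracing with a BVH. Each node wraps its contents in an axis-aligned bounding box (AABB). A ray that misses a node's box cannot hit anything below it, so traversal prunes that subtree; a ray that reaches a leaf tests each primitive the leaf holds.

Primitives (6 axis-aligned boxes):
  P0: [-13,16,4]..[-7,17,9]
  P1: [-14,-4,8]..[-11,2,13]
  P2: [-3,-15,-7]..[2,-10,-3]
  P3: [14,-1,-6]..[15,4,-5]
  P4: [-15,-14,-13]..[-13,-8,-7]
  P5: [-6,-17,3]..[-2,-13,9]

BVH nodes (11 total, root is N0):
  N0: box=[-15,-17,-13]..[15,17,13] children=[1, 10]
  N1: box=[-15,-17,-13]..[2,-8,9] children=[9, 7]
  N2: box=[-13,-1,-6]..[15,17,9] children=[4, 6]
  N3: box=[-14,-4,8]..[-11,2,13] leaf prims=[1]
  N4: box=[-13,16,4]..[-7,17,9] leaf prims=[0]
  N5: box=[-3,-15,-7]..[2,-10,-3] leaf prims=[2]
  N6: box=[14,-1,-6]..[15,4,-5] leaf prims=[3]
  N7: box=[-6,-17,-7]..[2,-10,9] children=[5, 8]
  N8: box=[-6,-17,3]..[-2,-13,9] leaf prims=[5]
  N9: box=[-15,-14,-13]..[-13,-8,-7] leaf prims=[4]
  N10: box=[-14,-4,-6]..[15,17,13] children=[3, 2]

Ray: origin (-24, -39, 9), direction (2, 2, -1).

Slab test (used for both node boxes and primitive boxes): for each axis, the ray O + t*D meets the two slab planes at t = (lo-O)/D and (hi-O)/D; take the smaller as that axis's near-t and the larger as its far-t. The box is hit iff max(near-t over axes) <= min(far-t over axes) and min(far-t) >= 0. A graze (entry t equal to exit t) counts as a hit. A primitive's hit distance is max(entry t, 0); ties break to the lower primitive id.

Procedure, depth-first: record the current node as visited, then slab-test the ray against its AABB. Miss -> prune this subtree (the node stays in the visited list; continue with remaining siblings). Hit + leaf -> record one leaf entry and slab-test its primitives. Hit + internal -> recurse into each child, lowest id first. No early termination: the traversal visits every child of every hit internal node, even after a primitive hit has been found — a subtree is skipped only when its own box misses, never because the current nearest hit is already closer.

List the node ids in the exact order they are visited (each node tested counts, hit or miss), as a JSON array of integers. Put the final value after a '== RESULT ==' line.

Walk:
N0 x:[9/2,39/2] y:[11,28] z:[-4,22] -> hit [11,39/2], descend [1, 10]
  N1 x:[9/2,13] y:[11,31/2] z:[0,22] -> hit [11,13], descend [7, 9]
    N7 x:[9,13] y:[11,29/2] z:[0,16] -> hit [11,13], descend [5, 8]
      N5 x:[21/2,13] y:[12,29/2] z:[12,16] -> hit [12,13] leaf, test {P2@t=12}
      N8 x:[9,11] y:[11,13] z:[0,6] -> miss, prune
    N9 x:[9/2,11/2] y:[25/2,31/2] z:[16,22] -> miss, prune
  N10 x:[5,39/2] y:[35/2,28] z:[-4,15] -> miss, prune

7 AABB tests over nodes [0, 1, 7, 5, 8, 9, 10]; 1 leaf entered; closest P2.

== RESULT ==
[0, 1, 7, 5, 8, 9, 10]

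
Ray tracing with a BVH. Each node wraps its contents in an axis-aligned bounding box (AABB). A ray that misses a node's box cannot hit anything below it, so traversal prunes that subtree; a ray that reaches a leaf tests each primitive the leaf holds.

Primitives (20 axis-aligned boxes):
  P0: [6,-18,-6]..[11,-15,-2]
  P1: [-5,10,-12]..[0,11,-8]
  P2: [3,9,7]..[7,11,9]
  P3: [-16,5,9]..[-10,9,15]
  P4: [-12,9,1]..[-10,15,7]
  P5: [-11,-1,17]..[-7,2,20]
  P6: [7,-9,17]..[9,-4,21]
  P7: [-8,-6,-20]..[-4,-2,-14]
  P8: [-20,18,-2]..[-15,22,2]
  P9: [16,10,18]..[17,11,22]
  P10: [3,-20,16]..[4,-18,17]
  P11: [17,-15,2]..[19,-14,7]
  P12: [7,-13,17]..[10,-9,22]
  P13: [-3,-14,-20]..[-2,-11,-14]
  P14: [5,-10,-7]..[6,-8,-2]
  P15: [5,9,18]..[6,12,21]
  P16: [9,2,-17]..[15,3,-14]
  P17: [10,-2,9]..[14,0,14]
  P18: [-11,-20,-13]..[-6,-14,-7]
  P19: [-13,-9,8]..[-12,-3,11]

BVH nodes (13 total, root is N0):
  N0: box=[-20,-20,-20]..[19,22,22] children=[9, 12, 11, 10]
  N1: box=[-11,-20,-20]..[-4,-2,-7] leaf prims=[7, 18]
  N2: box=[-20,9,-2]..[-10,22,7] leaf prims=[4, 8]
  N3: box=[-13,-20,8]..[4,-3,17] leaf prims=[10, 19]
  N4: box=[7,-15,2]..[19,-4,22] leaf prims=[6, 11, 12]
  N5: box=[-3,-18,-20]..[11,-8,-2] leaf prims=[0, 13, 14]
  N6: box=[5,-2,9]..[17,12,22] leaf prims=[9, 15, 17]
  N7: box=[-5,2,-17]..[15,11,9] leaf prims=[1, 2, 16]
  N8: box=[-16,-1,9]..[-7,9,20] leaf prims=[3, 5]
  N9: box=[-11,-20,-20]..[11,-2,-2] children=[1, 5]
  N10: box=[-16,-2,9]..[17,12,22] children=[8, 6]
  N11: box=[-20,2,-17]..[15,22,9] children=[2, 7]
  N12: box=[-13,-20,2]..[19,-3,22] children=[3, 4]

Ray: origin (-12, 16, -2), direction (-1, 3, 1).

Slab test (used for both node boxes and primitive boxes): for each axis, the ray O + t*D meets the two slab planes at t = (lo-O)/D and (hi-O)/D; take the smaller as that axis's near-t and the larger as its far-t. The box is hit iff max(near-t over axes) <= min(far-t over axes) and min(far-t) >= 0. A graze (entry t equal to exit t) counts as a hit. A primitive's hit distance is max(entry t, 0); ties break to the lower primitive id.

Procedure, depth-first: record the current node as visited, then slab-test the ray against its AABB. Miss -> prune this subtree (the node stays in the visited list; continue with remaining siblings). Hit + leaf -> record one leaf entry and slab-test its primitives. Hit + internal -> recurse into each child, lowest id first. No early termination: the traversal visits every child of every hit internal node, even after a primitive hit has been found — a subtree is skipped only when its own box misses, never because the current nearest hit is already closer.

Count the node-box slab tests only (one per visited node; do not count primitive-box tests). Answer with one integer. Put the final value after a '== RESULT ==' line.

Walk:
N0 x:[-31,8] y:[-12,2] z:[-18,24] -> hit [-12,2], descend [9, 10, 11, 12]
  N9 x:[-23,-1] y:[-12,-6] z:[-18,0] -> miss, prune
  N10 x:[-29,4] y:[-6,-4/3] z:[11,24] -> miss, prune
  N11 x:[-27,8] y:[-14/3,2] z:[-15,11] -> hit [-14/3,2], descend [2, 7]
    N2 x:[-2,8] y:[-7/3,2] z:[0,9] -> hit [0,2] leaf, test {P4(miss), P8(miss)}
    N7 x:[-27,-7] y:[-14/3,-5/3] z:[-15,11] -> miss, prune
  N12 x:[-31,1] y:[-12,-19/3] z:[4,24] -> miss, prune

Summary -> nodes [0, 9, 10, 11, 2, 7, 12]; box-tests=7; leaf-entries=1; first=miss

== RESULT ==
7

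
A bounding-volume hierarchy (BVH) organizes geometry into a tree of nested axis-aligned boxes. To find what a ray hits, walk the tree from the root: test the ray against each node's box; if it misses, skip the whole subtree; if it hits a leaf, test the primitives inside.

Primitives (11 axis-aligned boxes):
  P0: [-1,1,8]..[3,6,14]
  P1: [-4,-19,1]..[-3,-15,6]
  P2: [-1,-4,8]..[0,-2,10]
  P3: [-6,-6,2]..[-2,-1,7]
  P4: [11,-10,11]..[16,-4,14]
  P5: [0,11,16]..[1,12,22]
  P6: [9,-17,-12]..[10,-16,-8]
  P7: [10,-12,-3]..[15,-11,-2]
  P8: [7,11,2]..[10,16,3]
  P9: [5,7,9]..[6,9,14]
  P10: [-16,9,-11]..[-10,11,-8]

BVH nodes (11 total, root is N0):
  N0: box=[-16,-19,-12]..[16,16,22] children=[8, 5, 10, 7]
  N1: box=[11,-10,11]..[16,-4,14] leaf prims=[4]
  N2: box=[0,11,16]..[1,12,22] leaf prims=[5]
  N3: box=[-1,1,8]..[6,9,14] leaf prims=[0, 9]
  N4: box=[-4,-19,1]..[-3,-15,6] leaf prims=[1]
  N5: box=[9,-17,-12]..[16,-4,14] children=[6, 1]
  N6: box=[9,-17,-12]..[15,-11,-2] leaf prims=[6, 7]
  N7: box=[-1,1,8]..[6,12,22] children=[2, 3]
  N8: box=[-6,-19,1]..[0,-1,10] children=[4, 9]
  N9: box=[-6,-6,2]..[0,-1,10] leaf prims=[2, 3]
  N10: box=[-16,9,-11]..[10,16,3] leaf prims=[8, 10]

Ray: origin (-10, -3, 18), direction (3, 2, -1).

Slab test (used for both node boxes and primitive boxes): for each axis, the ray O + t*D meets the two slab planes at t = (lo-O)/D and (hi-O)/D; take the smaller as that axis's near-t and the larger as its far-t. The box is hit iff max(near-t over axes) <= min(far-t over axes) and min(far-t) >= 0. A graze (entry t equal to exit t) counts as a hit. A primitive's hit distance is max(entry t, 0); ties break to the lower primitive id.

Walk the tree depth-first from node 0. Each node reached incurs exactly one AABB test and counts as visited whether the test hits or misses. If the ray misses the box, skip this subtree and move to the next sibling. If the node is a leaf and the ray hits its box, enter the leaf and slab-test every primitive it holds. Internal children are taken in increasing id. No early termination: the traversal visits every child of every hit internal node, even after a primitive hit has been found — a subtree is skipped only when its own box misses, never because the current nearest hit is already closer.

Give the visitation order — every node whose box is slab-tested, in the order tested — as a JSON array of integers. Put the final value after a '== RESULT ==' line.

Trace the traversal:
N0 x:[-2,26/3] y:[-8,19/2] z:[-4,30] -> hit [-2,26/3], descend [5, 7, 8, 10]
  N5 x:[19/3,26/3] y:[-7,-1/2] z:[4,30] -> miss, prune
  N7 x:[3,16/3] y:[2,15/2] z:[-4,10] -> hit [3,16/3], descend [2, 3]
    N2 x:[10/3,11/3] y:[7,15/2] z:[-4,2] -> miss, prune
    N3 x:[3,16/3] y:[2,6] z:[4,10] -> hit [4,16/3] leaf, test {P0@t=4, P9@t=5}
  N8 x:[4/3,10/3] y:[-8,1] z:[8,17] -> miss, prune
  N10 x:[-2,20/3] y:[6,19/2] z:[15,29] -> miss, prune

7 AABB tests over nodes [0, 5, 7, 2, 3, 8, 10]; 1 leaf entered; closest P0.

== RESULT ==
[0, 5, 7, 2, 3, 8, 10]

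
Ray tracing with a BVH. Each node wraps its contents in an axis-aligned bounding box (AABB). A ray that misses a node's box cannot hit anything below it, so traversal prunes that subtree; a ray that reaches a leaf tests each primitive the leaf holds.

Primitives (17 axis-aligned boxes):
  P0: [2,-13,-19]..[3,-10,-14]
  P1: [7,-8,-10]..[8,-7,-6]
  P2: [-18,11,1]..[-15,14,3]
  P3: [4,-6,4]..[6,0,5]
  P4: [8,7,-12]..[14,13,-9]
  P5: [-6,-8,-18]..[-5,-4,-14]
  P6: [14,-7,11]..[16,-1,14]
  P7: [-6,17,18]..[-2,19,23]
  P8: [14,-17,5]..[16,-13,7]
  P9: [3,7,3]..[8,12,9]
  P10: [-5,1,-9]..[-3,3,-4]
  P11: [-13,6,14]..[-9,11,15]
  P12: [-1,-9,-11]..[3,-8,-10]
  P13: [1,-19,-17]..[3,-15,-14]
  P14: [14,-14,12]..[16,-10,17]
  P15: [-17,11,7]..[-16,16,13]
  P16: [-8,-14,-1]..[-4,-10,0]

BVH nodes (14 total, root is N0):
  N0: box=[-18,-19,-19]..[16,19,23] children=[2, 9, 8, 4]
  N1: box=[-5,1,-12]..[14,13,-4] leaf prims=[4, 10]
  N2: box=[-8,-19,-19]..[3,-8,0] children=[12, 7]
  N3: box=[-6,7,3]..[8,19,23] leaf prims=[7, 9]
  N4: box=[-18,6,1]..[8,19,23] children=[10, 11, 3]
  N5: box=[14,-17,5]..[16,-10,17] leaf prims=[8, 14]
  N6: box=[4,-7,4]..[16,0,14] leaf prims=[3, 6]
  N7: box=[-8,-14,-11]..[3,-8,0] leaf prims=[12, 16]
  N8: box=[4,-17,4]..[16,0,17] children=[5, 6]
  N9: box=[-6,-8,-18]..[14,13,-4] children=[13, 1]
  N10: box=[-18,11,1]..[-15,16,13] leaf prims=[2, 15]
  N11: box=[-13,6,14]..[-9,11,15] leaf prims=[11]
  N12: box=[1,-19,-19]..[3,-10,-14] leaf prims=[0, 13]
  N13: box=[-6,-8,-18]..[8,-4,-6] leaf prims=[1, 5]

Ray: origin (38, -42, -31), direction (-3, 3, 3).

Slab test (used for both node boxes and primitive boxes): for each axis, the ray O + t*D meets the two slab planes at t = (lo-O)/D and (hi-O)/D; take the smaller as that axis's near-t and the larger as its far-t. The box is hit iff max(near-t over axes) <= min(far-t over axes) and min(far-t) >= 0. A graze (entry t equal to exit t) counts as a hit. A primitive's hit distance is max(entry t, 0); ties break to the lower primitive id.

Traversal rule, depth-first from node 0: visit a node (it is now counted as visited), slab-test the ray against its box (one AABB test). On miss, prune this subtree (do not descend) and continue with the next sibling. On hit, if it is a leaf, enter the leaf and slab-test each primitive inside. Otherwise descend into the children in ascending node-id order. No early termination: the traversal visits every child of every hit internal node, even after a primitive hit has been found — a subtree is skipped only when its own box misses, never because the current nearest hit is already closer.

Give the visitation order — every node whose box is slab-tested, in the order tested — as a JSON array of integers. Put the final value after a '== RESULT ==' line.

Trace the traversal:
N0 x:[22/3,56/3] y:[23/3,61/3] z:[4,18] -> hit [23/3,18], descend [2, 4, 8, 9]
  N2 x:[35/3,46/3] y:[23/3,34/3] z:[4,31/3] -> miss, prune
  N4 x:[10,56/3] y:[16,61/3] z:[32/3,18] -> hit [16,18], descend [3, 10, 11]
    N3 x:[10,44/3] y:[49/3,61/3] z:[34/3,18] -> miss, prune
    N10 x:[53/3,56/3] y:[53/3,58/3] z:[32/3,44/3] -> miss, prune
    N11 x:[47/3,17] y:[16,53/3] z:[15,46/3] -> miss, prune
  N8 x:[22/3,34/3] y:[25/3,14] z:[35/3,16] -> miss, prune
  N9 x:[8,44/3] y:[34/3,55/3] z:[13/3,9] -> miss, prune

8 AABB tests over nodes [0, 2, 4, 3, 10, 11, 8, 9]; 0 leaves entered; closest miss.

== RESULT ==
[0, 2, 4, 3, 10, 11, 8, 9]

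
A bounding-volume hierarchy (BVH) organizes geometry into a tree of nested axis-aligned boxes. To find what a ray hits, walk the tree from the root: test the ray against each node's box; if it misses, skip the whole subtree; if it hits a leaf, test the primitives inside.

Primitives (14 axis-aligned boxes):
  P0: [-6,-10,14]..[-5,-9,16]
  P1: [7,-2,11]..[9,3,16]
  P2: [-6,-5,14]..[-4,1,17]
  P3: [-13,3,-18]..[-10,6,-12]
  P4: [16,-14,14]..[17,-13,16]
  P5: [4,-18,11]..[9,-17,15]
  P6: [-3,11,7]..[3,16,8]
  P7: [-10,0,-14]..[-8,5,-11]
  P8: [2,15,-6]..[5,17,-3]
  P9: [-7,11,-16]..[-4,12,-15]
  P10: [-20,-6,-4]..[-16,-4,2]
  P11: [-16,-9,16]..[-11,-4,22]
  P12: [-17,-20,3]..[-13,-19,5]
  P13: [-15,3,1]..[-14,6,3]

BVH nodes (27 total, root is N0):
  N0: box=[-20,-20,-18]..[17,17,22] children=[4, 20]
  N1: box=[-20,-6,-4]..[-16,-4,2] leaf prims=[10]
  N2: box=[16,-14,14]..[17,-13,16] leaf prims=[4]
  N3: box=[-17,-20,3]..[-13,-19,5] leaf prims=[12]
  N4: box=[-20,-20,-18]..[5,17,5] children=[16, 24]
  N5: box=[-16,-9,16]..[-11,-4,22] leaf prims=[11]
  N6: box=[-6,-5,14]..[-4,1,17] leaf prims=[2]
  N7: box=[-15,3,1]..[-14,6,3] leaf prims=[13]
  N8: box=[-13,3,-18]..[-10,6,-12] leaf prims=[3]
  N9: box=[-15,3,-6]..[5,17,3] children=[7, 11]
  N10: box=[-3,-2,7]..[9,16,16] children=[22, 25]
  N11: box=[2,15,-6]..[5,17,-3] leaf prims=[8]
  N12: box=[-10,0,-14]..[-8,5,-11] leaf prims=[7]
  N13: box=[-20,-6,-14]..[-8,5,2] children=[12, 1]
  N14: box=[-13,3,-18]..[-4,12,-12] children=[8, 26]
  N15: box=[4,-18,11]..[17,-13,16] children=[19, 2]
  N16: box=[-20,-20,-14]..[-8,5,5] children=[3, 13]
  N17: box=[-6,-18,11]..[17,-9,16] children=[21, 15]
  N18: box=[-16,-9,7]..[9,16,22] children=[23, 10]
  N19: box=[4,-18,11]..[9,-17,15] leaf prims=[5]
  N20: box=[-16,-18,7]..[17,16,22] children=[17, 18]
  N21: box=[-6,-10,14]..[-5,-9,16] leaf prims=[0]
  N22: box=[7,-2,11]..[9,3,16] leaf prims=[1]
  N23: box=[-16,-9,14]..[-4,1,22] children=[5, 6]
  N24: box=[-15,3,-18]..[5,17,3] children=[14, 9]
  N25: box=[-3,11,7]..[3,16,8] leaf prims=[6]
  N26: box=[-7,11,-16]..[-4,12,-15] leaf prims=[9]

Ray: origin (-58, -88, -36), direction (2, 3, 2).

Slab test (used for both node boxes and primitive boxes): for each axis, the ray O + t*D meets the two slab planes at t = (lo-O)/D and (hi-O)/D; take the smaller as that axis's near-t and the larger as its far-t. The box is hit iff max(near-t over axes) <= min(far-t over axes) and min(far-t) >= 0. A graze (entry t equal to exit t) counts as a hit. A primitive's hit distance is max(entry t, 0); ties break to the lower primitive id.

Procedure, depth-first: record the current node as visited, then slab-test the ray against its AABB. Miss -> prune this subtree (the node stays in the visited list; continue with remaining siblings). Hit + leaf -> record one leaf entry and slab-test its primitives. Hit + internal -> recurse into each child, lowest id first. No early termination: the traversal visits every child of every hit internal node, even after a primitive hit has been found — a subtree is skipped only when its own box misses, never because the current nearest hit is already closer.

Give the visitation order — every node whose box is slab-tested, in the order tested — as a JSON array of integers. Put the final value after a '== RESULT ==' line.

Traverse from the root:
N0 x:[19,75/2] y:[68/3,35] z:[9,29] -> hit [68/3,29], descend [4, 20]
  N4 x:[19,63/2] y:[68/3,35] z:[9,41/2] -> miss, prune
  N20 x:[21,75/2] y:[70/3,104/3] z:[43/2,29] -> hit [70/3,29], descend [17, 18]
    N17 x:[26,75/2] y:[70/3,79/3] z:[47/2,26] -> hit [26,26], descend [15, 21]
      N15 x:[31,75/2] y:[70/3,25] z:[47/2,26] -> miss, prune
      N21 x:[26,53/2] y:[26,79/3] z:[25,26] -> hit [26,26] leaf, test {P0@t=26}
    N18 x:[21,67/2] y:[79/3,104/3] z:[43/2,29] -> hit [79/3,29], descend [10, 23]
      N10 x:[55/2,67/2] y:[86/3,104/3] z:[43/2,26] -> miss, prune
      N23 x:[21,27] y:[79/3,89/3] z:[25,29] -> hit [79/3,27], descend [5, 6]
        N5 x:[21,47/2] y:[79/3,28] z:[26,29] -> miss, prune
        N6 x:[26,27] y:[83/3,89/3] z:[25,53/2] -> miss, prune

11 AABB tests over nodes [0, 4, 20, 17, 15, 21, 18, 10, 23, 5, 6]; 1 leaf entered; closest P0.

== RESULT ==
[0, 4, 20, 17, 15, 21, 18, 10, 23, 5, 6]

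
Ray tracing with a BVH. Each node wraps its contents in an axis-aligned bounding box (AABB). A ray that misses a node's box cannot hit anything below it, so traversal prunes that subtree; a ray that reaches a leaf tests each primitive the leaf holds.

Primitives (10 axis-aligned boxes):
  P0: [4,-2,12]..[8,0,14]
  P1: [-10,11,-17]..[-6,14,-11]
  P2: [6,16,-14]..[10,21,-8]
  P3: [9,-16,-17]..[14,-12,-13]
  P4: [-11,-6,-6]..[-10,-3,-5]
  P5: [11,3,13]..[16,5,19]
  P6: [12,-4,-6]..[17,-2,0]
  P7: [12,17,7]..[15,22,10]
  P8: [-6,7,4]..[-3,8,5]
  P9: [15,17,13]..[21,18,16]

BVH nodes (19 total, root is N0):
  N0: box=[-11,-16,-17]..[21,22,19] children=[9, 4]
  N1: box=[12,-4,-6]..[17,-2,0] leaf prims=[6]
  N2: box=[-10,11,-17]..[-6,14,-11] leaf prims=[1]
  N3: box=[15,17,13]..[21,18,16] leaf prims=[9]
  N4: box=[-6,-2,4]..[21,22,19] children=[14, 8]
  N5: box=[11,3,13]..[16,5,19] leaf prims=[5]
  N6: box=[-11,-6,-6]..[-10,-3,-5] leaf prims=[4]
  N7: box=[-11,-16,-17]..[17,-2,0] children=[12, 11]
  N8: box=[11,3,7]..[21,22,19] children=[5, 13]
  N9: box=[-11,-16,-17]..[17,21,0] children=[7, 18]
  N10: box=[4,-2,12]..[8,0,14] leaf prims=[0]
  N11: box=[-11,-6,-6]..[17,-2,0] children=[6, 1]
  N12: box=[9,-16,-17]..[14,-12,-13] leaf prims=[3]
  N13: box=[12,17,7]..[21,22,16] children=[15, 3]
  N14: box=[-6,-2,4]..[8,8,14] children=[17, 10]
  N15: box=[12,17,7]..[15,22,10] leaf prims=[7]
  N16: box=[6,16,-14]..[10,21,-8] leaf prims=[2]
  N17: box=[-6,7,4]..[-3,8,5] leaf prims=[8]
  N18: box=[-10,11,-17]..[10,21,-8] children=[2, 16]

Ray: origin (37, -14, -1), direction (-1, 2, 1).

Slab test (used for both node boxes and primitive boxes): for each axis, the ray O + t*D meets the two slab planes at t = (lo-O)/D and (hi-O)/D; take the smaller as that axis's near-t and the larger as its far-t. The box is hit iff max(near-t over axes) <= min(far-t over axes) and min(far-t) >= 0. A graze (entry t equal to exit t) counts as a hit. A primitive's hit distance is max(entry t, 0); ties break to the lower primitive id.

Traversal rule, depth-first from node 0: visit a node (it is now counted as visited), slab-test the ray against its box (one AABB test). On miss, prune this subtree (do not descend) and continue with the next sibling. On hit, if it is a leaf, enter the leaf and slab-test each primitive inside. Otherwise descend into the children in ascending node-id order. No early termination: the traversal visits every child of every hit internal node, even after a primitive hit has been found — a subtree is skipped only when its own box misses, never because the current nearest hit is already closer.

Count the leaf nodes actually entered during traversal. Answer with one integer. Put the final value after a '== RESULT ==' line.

Walk:
N0 x:[16,48] y:[-1,18] z:[-16,20] -> hit [16,18], descend [4, 9]
  N4 x:[16,43] y:[6,18] z:[5,20] -> hit [16,18], descend [8, 14]
    N8 x:[16,26] y:[17/2,18] z:[8,20] -> hit [16,18], descend [5, 13]
      N5 x:[21,26] y:[17/2,19/2] z:[14,20] -> miss, prune
      N13 x:[16,25] y:[31/2,18] z:[8,17] -> hit [16,17], descend [3, 15]
        N3 x:[16,22] y:[31/2,16] z:[14,17] -> hit [16,16] leaf, test {P9@t=16}
        N15 x:[22,25] y:[31/2,18] z:[8,11] -> miss, prune
    N14 x:[29,43] y:[6,11] z:[5,15] -> miss, prune
  N9 x:[20,48] y:[-1,35/2] z:[-16,1] -> miss, prune

order=[0, 4, 8, 5, 13, 3, 15, 14, 9]  |boxes|=9  |leaves|=1  hit=P9

== RESULT ==
1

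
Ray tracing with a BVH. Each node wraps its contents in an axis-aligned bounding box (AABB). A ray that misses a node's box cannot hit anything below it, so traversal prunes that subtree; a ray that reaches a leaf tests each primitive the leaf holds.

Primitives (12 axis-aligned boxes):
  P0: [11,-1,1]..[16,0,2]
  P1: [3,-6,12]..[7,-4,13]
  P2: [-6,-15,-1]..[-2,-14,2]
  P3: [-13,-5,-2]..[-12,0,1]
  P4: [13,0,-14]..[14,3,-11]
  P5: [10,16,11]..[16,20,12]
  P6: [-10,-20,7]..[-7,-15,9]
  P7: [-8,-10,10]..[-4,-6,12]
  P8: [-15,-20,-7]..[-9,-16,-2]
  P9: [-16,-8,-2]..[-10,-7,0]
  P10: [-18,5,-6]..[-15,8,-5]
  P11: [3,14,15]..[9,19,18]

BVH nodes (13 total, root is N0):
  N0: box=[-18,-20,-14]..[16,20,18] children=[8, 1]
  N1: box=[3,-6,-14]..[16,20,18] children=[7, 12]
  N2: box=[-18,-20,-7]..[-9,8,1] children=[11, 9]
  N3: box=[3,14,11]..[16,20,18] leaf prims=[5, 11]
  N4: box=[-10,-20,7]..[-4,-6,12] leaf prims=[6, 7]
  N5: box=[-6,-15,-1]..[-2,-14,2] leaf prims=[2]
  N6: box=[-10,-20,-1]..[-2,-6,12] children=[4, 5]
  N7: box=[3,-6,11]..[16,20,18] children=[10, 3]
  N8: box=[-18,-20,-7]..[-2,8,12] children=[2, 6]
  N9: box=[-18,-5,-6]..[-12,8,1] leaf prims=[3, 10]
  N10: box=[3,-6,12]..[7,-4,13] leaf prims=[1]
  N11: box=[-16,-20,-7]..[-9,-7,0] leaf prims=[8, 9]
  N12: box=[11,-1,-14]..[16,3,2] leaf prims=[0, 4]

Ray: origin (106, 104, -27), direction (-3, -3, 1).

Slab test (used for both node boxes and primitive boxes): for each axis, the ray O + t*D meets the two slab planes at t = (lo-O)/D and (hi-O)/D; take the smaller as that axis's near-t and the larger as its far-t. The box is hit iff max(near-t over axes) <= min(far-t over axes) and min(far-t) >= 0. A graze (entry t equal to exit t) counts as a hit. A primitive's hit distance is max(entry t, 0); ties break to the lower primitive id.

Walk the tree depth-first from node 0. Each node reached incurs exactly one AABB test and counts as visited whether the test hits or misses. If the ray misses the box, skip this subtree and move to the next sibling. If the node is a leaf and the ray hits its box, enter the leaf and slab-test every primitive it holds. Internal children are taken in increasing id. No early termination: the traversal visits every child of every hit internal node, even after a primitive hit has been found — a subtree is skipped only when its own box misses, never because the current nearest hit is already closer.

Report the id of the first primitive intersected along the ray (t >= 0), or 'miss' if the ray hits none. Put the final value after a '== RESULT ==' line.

Trace the traversal:
N0 x:[30,124/3] y:[28,124/3] z:[13,45] -> hit [30,124/3], descend [1, 8]
  N1 x:[30,103/3] y:[28,110/3] z:[13,45] -> hit [30,103/3], descend [7, 12]
    N7 x:[30,103/3] y:[28,110/3] z:[38,45] -> miss, prune
    N12 x:[30,95/3] y:[101/3,35] z:[13,29] -> miss, prune
  N8 x:[36,124/3] y:[32,124/3] z:[20,39] -> hit [36,39], descend [2, 6]
    N2 x:[115/3,124/3] y:[32,124/3] z:[20,28] -> miss, prune
    N6 x:[36,116/3] y:[110/3,124/3] z:[26,39] -> hit [110/3,116/3], descend [4, 5]
      N4 x:[110/3,116/3] y:[110/3,124/3] z:[34,39] -> hit [110/3,116/3] leaf, test {P6(miss), P7@t=37}
      N5 x:[36,112/3] y:[118/3,119/3] z:[26,29] -> miss, prune

9 AABB tests over nodes [0, 1, 7, 12, 8, 2, 6, 4, 5]; 1 leaf entered; closest P7.

== RESULT ==
7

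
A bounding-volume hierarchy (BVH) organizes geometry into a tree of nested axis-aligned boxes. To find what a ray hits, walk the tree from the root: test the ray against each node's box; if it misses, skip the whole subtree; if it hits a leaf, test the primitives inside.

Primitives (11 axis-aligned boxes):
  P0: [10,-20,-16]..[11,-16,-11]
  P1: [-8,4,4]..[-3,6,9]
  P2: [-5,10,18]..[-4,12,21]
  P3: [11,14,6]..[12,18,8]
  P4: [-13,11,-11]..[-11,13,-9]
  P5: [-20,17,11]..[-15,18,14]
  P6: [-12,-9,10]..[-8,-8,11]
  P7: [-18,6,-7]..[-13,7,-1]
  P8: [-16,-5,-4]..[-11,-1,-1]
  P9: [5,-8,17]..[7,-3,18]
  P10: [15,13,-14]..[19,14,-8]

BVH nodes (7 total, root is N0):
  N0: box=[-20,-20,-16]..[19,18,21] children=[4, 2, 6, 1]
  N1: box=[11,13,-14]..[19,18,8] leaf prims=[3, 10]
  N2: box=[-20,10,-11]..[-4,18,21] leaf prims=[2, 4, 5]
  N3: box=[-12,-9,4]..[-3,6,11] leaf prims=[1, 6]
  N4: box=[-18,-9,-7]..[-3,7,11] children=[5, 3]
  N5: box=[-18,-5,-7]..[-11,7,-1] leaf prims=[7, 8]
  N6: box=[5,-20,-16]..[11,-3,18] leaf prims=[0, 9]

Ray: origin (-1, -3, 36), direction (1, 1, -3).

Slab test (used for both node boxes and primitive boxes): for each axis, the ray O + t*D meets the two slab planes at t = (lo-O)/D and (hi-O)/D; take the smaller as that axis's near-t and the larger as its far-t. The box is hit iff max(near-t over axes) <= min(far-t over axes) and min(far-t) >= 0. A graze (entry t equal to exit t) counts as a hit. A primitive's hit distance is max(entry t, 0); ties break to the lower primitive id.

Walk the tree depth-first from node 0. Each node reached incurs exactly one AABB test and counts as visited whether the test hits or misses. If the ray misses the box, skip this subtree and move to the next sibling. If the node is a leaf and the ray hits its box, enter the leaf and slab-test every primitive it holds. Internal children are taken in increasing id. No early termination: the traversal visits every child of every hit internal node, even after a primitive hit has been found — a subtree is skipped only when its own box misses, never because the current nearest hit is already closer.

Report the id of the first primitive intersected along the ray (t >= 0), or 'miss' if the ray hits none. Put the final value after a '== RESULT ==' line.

Trace the traversal:
N0 x:[-19,20] y:[-17,21] z:[5,52/3] -> hit [5,52/3], descend [1, 2, 4, 6]
  N1 x:[12,20] y:[16,21] z:[28/3,50/3] -> hit [16,50/3] leaf, test {P3(miss), P10@t=16}
  N2 x:[-19,-3] y:[13,21] z:[5,47/3] -> miss, prune
  N4 x:[-17,-2] y:[-6,10] z:[25/3,43/3] -> miss, prune
  N6 x:[6,12] y:[-17,0] z:[6,52/3] -> miss, prune

Summary -> nodes [0, 1, 2, 4, 6]; box-tests=5; leaf-entries=1; first=P10

== RESULT ==
10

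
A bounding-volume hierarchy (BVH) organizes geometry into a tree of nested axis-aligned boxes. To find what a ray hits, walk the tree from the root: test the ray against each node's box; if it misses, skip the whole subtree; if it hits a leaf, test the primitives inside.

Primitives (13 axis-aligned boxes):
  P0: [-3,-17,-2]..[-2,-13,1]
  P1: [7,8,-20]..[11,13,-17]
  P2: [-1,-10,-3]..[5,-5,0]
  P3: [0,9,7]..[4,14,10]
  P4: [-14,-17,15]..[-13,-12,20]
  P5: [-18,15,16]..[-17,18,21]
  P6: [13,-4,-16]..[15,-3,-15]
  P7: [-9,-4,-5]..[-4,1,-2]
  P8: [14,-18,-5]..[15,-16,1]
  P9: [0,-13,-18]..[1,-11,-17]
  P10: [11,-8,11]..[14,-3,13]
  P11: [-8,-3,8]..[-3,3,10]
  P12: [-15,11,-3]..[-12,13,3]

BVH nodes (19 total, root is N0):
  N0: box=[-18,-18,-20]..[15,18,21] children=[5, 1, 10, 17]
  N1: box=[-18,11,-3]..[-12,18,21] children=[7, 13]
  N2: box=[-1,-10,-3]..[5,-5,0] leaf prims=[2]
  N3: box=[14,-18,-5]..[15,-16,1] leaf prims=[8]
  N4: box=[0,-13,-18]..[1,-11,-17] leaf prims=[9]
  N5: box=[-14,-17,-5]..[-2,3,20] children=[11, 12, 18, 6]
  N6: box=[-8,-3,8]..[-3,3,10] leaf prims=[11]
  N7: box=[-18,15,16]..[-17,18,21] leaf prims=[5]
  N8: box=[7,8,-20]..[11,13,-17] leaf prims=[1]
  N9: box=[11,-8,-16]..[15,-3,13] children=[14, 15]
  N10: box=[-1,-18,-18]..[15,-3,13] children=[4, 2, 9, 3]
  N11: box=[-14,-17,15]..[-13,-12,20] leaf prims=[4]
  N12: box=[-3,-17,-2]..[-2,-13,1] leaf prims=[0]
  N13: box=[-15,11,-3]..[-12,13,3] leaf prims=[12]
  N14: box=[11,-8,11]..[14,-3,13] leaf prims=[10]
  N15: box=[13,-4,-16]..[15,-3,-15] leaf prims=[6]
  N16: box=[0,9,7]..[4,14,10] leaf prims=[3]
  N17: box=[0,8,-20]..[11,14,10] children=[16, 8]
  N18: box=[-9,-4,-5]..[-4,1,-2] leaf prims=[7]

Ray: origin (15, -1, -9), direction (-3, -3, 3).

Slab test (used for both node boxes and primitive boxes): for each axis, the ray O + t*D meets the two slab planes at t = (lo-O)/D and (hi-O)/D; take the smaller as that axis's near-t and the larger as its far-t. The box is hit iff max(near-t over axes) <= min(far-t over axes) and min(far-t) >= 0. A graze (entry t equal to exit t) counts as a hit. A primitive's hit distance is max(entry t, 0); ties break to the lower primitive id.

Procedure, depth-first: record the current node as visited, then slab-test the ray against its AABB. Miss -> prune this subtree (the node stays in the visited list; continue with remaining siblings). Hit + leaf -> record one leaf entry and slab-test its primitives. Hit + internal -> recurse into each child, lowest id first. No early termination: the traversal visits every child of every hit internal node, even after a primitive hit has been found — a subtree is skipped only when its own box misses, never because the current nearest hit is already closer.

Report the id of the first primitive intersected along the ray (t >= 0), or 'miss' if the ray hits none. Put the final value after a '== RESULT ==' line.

Traverse from the root:
N0 x:[0,11] y:[-19/3,17/3] z:[-11/3,10] -> hit [0,17/3], descend [1, 5, 10, 17]
  N1 x:[9,11] y:[-19/3,-4] z:[2,10] -> miss, prune
  N5 x:[17/3,29/3] y:[-4/3,16/3] z:[4/3,29/3] -> miss, prune
  N10 x:[0,16/3] y:[2/3,17/3] z:[-3,22/3] -> hit [2/3,16/3], descend [2, 3, 4, 9]
    N2 x:[10/3,16/3] y:[4/3,3] z:[2,3] -> miss, prune
    N3 x:[0,1/3] y:[5,17/3] z:[4/3,10/3] -> miss, prune
    N4 x:[14/3,5] y:[10/3,4] z:[-3,-8/3] -> miss, prune
    N9 x:[0,4/3] y:[2/3,7/3] z:[-7/3,22/3] -> hit [2/3,4/3], descend [14, 15]
      N14 x:[1/3,4/3] y:[2/3,7/3] z:[20/3,22/3] -> miss, prune
      N15 x:[0,2/3] y:[2/3,1] z:[-7/3,-2] -> miss, prune
  N17 x:[4/3,5] y:[-5,-3] z:[-11/3,19/3] -> miss, prune

11 AABB tests over nodes [0, 1, 5, 10, 2, 3, 4, 9, 14, 15, 17]; 0 leaves entered; closest miss.

== RESULT ==
miss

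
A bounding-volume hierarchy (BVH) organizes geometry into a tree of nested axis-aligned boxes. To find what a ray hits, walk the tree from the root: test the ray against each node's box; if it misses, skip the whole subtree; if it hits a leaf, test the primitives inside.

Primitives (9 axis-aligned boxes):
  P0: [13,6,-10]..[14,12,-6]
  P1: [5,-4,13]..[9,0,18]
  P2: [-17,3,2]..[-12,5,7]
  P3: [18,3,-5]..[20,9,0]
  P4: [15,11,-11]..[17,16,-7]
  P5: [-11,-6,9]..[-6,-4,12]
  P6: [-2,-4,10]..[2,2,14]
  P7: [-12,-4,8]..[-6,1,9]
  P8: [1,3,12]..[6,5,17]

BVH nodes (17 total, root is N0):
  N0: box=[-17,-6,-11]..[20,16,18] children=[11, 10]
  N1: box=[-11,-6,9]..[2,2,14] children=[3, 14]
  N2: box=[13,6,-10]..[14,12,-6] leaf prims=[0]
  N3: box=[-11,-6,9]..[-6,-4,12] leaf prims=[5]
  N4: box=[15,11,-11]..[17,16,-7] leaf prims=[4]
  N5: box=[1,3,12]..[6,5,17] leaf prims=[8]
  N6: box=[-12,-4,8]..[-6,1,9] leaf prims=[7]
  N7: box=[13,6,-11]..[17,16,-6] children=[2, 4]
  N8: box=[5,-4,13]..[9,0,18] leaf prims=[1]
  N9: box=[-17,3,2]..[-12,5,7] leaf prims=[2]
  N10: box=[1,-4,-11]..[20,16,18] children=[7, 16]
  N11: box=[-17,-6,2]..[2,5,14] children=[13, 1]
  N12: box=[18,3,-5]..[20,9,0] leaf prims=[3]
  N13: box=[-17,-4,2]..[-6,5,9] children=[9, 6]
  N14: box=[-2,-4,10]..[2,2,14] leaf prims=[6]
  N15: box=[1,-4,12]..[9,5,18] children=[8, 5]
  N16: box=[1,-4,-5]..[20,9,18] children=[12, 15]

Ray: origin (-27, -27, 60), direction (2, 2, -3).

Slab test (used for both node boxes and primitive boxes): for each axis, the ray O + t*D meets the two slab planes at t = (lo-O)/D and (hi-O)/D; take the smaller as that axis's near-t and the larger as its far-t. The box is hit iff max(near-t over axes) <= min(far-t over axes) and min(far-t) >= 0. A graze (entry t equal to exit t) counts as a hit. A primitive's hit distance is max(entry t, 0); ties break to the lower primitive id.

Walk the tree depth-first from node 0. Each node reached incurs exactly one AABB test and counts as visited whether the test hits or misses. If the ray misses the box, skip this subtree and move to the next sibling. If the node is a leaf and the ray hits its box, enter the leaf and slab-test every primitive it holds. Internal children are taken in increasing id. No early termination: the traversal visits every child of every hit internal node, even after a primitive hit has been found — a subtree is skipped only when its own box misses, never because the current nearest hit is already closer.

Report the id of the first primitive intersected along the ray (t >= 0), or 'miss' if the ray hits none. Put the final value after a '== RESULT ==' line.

Trace the traversal:
N0 x:[5,47/2] y:[21/2,43/2] z:[14,71/3] -> hit [14,43/2], descend [10, 11]
  N10 x:[14,47/2] y:[23/2,43/2] z:[14,71/3] -> hit [14,43/2], descend [7, 16]
    N7 x:[20,22] y:[33/2,43/2] z:[22,71/3] -> miss, prune
    N16 x:[14,47/2] y:[23/2,18] z:[14,65/3] -> hit [14,18], descend [12, 15]
      N12 x:[45/2,47/2] y:[15,18] z:[20,65/3] -> miss, prune
      N15 x:[14,18] y:[23/2,16] z:[14,16] -> hit [14,16], descend [5, 8]
        N5 x:[14,33/2] y:[15,16] z:[43/3,16] -> hit [15,16] leaf, test {P8@t=15}
        N8 x:[16,18] y:[23/2,27/2] z:[14,47/3] -> miss, prune
  N11 x:[5,29/2] y:[21/2,16] z:[46/3,58/3] -> miss, prune

9 AABB tests over nodes [0, 10, 7, 16, 12, 15, 5, 8, 11]; 1 leaf entered; closest P8.

== RESULT ==
8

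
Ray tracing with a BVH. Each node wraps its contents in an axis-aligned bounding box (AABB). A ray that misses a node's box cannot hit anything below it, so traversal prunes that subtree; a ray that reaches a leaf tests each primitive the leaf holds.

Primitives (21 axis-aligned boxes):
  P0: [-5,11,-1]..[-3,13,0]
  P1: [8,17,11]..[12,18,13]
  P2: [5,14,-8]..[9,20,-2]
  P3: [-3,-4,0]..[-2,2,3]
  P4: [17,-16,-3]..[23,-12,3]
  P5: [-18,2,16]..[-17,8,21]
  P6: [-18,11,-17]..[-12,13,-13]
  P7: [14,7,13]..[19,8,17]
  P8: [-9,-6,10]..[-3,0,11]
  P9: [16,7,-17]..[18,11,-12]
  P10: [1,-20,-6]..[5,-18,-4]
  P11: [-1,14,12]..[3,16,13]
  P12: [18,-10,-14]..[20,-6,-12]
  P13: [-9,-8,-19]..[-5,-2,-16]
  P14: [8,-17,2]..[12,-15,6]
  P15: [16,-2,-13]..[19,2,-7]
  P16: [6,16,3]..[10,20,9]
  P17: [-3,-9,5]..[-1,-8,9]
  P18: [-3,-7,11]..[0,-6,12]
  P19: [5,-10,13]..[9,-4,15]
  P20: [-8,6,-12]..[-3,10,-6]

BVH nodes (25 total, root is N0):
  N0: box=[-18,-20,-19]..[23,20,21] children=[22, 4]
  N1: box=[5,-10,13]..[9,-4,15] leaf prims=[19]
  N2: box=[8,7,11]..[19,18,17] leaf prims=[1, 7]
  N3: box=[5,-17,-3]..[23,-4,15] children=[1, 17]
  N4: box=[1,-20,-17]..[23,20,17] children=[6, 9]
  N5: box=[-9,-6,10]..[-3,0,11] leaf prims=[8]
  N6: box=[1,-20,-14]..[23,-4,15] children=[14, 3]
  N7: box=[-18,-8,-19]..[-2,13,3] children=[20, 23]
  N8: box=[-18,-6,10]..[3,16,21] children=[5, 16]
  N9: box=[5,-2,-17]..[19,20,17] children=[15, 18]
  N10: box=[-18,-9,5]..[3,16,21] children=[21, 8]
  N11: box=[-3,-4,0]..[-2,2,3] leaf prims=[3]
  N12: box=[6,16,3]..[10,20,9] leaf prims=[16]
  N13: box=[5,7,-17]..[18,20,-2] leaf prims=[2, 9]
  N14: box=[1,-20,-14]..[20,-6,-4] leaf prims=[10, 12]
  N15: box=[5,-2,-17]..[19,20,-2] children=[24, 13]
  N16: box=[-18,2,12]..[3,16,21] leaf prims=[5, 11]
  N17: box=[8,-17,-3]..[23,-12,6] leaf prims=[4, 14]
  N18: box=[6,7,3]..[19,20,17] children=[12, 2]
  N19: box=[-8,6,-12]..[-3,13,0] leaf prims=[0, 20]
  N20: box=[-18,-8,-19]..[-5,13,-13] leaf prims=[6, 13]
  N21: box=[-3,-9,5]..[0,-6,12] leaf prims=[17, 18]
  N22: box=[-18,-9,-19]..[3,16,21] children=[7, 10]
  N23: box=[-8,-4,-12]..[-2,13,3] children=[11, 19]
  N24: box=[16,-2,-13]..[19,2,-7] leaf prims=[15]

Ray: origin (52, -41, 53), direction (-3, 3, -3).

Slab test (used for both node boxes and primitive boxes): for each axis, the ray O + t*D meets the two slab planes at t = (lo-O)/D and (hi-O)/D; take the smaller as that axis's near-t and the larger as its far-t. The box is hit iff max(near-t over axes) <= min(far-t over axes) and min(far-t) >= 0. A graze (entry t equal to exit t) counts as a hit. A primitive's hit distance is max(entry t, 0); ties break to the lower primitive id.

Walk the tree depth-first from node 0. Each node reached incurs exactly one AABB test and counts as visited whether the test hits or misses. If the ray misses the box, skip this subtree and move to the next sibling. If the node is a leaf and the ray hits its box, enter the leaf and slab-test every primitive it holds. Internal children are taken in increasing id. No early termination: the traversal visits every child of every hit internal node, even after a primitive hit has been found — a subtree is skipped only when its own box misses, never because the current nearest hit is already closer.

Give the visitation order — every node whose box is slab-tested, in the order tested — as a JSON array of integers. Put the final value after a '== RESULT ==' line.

Traverse from the root:
N0 x:[29/3,70/3] y:[7,61/3] z:[32/3,24] -> hit [32/3,61/3], descend [4, 22]
  N4 x:[29/3,17] y:[7,61/3] z:[12,70/3] -> hit [12,17], descend [6, 9]
    N6 x:[29/3,17] y:[7,37/3] z:[38/3,67/3] -> miss, prune
    N9 x:[11,47/3] y:[13,61/3] z:[12,70/3] -> hit [13,47/3], descend [15, 18]
      N15 x:[11,47/3] y:[13,61/3] z:[55/3,70/3] -> miss, prune
      N18 x:[11,46/3] y:[16,61/3] z:[12,50/3] -> miss, prune
  N22 x:[49/3,70/3] y:[32/3,19] z:[32/3,24] -> hit [49/3,19], descend [7, 10]
    N7 x:[18,70/3] y:[11,18] z:[50/3,24] -> hit [18,18], descend [20, 23]
      N20 x:[19,70/3] y:[11,18] z:[22,24] -> miss, prune
      N23 x:[18,20] y:[37/3,18] z:[50/3,65/3] -> hit [18,18], descend [11, 19]
        N11 x:[18,55/3] y:[37/3,43/3] z:[50/3,53/3] -> miss, prune
        N19 x:[55/3,20] y:[47/3,18] z:[53/3,65/3] -> miss, prune
    N10 x:[49/3,70/3] y:[32/3,19] z:[32/3,16] -> miss, prune

Visited [0, 4, 6, 9, 15, 18, 22, 7, 20, 23, 11, 19, 10]. Tests: 13 box, 0 leaf. Nearest: miss.

== RESULT ==
[0, 4, 6, 9, 15, 18, 22, 7, 20, 23, 11, 19, 10]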